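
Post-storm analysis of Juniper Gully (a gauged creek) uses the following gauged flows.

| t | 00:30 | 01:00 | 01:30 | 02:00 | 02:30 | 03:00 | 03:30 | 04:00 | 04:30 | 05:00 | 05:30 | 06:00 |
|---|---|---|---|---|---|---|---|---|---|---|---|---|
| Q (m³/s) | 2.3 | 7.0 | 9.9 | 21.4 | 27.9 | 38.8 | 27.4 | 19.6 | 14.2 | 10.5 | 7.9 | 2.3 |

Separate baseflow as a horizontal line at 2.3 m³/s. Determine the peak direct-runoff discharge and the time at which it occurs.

Subtracting baseflow gives direct-runoff ordinates: 0.0, 4.7, 7.6, 19.1, 25.6, 36.5, 25.1, 17.3, 11.9, 8.2, 5.6, 0.0 m³/s.
The maximum is 36.5 m³/s, occurring at the reading for t = 03:00.

Q_p = 36.5 m³/s at t = 03:00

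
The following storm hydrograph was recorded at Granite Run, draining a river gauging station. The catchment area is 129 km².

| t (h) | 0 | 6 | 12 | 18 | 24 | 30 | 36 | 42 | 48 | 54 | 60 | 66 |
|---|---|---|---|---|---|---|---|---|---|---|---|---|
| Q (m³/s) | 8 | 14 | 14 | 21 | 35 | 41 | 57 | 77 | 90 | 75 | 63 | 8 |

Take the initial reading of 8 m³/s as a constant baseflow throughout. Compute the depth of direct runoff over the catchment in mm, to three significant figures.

d ≈ 68.1 mm

Direct runoff: 0.0, 6.0, 6.0, 13.0, 27.0, 33.0, 49.0, 69.0, 82.0, 67.0, 55.0, 0.0 m³/s; ΣQ_DR = 407.0 m³/s.
V = ΣQ_DR · Δt = 407.0 × 21600 s = 8.791 × 10^6 m³.
Over A = 129 km², depth = V / A = 68.1 mm.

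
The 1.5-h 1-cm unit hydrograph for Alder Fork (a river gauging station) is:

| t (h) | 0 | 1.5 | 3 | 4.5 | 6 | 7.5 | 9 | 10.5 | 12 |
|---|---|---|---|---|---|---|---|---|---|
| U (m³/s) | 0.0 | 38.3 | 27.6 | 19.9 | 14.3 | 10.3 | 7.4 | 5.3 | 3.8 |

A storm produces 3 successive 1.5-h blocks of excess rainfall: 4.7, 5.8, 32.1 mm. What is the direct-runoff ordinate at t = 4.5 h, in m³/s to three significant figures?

By discrete convolution, Q_j = Σ (P_i / 10 mm) · U_{j−i}.
At t = 4.5 h (j=3): Q = (4.7/10)·19.9 + (5.8/10)·27.6 + (32.1/10)·38.3 = 148 m³/s.

Q ≈ 148 m³/s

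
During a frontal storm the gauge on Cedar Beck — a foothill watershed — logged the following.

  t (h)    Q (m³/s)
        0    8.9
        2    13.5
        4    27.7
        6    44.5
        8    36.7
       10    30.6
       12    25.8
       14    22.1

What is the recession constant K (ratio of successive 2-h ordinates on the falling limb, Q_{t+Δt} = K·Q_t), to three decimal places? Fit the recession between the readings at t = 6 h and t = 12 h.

Using the recession-limb readings at t = 6 h and t = 12 h: Q falls from 44.5 to 25.8 m³/s over 3 intervals.
K = (Q₂/Q₁)^(1/3) = (25.8/44.5)^(1/3) = 0.834.

K ≈ 0.834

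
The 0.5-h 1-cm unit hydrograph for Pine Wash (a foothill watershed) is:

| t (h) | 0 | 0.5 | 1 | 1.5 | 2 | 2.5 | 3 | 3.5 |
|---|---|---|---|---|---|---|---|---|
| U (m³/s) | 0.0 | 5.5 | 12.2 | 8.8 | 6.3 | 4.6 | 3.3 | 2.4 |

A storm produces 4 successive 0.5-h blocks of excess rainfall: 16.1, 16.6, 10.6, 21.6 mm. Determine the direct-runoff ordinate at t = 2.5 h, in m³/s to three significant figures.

By discrete convolution, Q_j = Σ (P_i / 10 mm) · U_{j−i}.
At t = 2.5 h (j=5): Q = (16.1/10)·4.6 + (16.6/10)·6.3 + (10.6/10)·8.8 + (21.6/10)·12.2 = 53.5 m³/s.

Q ≈ 53.5 m³/s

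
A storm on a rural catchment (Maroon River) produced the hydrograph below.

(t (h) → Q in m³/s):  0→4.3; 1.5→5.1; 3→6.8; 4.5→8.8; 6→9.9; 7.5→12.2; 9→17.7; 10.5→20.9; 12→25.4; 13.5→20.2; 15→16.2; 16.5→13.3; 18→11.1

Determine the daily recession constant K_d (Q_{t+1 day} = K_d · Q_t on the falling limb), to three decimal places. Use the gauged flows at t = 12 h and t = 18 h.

Between t = 12 h and t = 18 h the flow falls from 25.4 to 11.1 m³/s over 4×1.5 h = 6 h.
Per-interval ratio K = (11.1/25.4)^(1/4) = 0.8131; K_d = K^(24/1.5) = 0.036.

K_d ≈ 0.036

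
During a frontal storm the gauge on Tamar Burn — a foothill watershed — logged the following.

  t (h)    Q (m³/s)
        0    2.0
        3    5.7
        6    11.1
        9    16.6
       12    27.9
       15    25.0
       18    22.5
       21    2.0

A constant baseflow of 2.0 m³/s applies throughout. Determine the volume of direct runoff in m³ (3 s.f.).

V ≈ 1.05 × 10^6 m³

Direct-runoff ordinates (Q − Q_b): 0.0, 3.7, 9.1, 14.6, 25.9, 23.0, 20.5, 0.0 m³/s.
ΣQ_DR = 96.80 m³/s.
With Δt = 3 h = 10800 s, V = ΣQ_DR · Δt = 96.80 × 10800 = 1.05 × 10^6 m³.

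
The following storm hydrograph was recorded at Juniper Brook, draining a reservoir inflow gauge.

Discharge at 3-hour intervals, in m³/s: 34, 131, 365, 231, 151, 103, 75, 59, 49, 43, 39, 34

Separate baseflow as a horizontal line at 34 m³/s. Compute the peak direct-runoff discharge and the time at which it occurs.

Q_p = 331.0 m³/s at t = 6 h

Subtracting baseflow gives direct-runoff ordinates: 0.0, 97.0, 331.0, 197.0, 117.0, 69.0, 41.0, 25.0, 15.0, 9.0, 5.0, 0.0 m³/s.
The maximum is 331.0 m³/s, occurring at the reading for t = 6 h.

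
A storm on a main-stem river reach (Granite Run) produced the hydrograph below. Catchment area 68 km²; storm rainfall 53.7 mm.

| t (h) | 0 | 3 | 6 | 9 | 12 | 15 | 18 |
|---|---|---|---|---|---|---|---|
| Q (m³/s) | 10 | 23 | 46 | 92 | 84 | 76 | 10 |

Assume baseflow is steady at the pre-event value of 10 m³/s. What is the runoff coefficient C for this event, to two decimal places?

ΣQ_DR = 271.0 m³/s; V = ΣQ_DR·Δt = 2.927 × 10^6 m³.
Runoff depth d = V / A = 43.04 mm.
C = d / P = 43.04 / 53.7 = 0.80.

C ≈ 0.80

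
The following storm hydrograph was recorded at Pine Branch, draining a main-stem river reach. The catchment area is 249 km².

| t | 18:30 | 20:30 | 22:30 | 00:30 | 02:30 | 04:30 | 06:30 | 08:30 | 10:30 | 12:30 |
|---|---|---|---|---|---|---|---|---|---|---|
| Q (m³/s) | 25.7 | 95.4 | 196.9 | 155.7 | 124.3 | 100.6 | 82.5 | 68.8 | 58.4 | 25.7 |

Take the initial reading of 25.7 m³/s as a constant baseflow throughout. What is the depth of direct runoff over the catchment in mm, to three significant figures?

d ≈ 19.6 mm

Direct runoff: 0.0, 69.7, 171.2, 130.0, 98.6, 74.9, 56.8, 43.1, 32.7, 0.0 m³/s; ΣQ_DR = 677.0 m³/s.
V = ΣQ_DR · Δt = 677.0 × 7200 s = 4.874 × 10^6 m³.
Over A = 249 km², depth = V / A = 19.6 mm.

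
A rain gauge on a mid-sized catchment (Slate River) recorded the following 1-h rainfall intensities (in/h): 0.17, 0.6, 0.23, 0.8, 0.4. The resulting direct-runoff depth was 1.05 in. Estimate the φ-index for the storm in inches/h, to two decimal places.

Only the 3 blocks with intensity above φ contribute runoff: 0.6, 0.8, 0.4 in/h.
Σ(I−φ)·Δt = d  ⇒  (0.6+0.8+0.4 − 3φ)·1 = 1.05
φ = (1.800 − 1.05/1) / 3 = 0.25 in/h.

φ ≈ 0.25 in/h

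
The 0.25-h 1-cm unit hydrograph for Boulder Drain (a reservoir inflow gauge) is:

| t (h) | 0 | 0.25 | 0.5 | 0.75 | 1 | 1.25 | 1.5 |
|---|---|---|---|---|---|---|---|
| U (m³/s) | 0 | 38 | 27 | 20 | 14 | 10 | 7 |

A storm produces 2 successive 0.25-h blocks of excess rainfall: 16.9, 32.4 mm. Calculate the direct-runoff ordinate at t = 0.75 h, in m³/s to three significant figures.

Q ≈ 121 m³/s

By discrete convolution, Q_j = Σ (P_i / 10 mm) · U_{j−i}.
At t = 0.75 h (j=3): Q = (16.9/10)·20 + (32.4/10)·27 = 121 m³/s.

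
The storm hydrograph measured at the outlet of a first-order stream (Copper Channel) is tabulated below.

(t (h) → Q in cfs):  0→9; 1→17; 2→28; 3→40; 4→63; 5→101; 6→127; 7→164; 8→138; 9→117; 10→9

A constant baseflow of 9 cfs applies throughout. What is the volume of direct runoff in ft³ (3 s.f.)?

V ≈ 2.57 × 10^6 ft³

Direct-runoff ordinates (Q − Q_b): 0.0, 8.0, 19.0, 31.0, 54.0, 92.0, 118.0, 155.0, 129.0, 108.0, 0.0 cfs.
ΣQ_DR = 714.0 cfs.
With Δt = 1 h = 3600 s, V = ΣQ_DR · Δt = 714.0 × 3600 = 2.57 × 10^6 ft³.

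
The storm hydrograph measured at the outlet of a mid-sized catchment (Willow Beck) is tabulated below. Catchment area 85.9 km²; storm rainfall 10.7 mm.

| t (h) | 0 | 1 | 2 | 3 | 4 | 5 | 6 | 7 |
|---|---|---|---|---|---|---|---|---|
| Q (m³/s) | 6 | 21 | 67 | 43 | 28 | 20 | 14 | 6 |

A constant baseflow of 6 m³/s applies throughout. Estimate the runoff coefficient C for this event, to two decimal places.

C ≈ 0.61

ΣQ_DR = 157.0 m³/s; V = ΣQ_DR·Δt = 5.652 × 10^5 m³.
Runoff depth d = V / A = 6.580 mm.
C = d / P = 6.580 / 10.7 = 0.61.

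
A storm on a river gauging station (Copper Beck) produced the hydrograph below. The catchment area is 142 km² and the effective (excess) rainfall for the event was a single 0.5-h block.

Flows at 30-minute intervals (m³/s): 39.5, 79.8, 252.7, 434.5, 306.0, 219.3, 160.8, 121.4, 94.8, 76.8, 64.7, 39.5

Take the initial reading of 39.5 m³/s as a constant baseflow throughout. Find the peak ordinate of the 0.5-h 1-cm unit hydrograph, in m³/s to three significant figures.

U_p ≈ 220 m³/s

Direct runoff: 0.0, 40.3, 213.2, 395.0, 266.5, 179.8, 121.3, 81.9, 55.3, 37.3, 25.2, 0.0 m³/s; ΣQ_DR = 1416 m³/s, peak = 395.0 m³/s.
Runoff depth d = ΣQ_DR·Δt / A = 1416 × 1800 / (142 km²) = 17.95 mm.
The 1-cm UH is the DRH scaled by (10 mm)/d, so U_p = 395.0 × 10/17.95 = 220 m³/s.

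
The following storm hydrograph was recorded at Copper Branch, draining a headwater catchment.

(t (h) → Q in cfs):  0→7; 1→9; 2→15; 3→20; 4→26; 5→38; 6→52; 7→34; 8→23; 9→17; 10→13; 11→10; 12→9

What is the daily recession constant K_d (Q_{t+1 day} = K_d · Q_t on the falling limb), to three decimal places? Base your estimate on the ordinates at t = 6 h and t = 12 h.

Between t = 6 h and t = 12 h the flow falls from 52 to 9 cfs over 6×1 h = 6 h.
Per-interval ratio K = (9/52)^(1/6) = 0.7465; K_d = K^(24/1) = 0.001.

K_d ≈ 0.001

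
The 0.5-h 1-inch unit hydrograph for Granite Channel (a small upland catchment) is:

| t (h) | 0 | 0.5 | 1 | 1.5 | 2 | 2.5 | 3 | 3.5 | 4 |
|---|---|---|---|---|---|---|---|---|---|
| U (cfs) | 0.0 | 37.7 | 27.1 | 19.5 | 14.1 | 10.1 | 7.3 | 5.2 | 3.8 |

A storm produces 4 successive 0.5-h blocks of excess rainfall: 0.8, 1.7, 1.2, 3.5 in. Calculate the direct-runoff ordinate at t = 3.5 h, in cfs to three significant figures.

Q ≈ 78.0 cfs

By discrete convolution, Q_j = Σ (P_i / 1 in) · U_{j−i}.
At t = 3.5 h (j=7): Q = (0.8/1)·5.2 + (1.7/1)·7.3 + (1.2/1)·10.1 + (3.5/1)·14.1 = 78.0 cfs.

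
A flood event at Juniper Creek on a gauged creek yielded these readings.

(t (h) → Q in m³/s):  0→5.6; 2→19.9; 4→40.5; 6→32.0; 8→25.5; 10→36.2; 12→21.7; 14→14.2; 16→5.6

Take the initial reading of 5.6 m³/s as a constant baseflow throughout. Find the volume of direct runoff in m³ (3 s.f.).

V ≈ 1.09 × 10^6 m³

Direct-runoff ordinates (Q − Q_b): 0.0, 14.3, 34.9, 26.4, 19.9, 30.6, 16.1, 8.6, 0.0 m³/s.
ΣQ_DR = 150.8 m³/s.
With Δt = 2 h = 7200 s, V = ΣQ_DR · Δt = 150.8 × 7200 = 1.09 × 10^6 m³.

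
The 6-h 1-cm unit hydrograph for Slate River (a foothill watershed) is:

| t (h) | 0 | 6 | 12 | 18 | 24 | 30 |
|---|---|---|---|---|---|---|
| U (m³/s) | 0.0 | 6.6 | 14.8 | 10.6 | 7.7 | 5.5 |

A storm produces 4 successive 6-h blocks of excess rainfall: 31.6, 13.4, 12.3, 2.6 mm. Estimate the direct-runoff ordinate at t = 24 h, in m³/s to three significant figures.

Q ≈ 58.5 m³/s

By discrete convolution, Q_j = Σ (P_i / 10 mm) · U_{j−i}.
At t = 24 h (j=4): Q = (31.6/10)·7.7 + (13.4/10)·10.6 + (12.3/10)·14.8 + (2.6/10)·6.6 = 58.5 m³/s.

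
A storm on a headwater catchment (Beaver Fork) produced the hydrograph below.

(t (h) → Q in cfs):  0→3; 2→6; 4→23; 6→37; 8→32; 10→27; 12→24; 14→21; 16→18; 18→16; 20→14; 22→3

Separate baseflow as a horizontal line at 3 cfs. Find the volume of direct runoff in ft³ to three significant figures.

V ≈ 1.35 × 10^6 ft³

Direct-runoff ordinates (Q − Q_b): 0.0, 3.0, 20.0, 34.0, 29.0, 24.0, 21.0, 18.0, 15.0, 13.0, 11.0, 0.0 cfs.
ΣQ_DR = 188.0 cfs.
With Δt = 2 h = 7200 s, V = ΣQ_DR · Δt = 188.0 × 7200 = 1.35 × 10^6 ft³.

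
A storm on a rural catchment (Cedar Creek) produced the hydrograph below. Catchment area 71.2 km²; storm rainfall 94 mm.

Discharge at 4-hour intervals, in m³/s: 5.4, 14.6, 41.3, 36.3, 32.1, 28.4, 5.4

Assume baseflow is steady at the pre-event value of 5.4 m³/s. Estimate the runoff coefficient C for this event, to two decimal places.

C ≈ 0.27

ΣQ_DR = 125.7 m³/s; V = ΣQ_DR·Δt = 1.810 × 10^6 m³.
Runoff depth d = V / A = 25.42 mm.
C = d / P = 25.42 / 94 = 0.27.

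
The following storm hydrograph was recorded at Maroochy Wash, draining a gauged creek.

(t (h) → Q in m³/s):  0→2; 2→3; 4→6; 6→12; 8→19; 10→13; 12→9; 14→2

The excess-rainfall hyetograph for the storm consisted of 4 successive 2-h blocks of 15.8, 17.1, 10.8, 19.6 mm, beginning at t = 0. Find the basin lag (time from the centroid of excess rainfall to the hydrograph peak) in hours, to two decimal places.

Centroid of excess rainfall: t_c = Σ P_i·t̄_i / ΣP_i = 4.0806 h (block centres at 1, 3, 5, 7 h).
Hydrograph peak occurs at t = 8 h, so basin lag t_L = 8 − 4.0806 = 3.92 h.

t_L ≈ 3.92 h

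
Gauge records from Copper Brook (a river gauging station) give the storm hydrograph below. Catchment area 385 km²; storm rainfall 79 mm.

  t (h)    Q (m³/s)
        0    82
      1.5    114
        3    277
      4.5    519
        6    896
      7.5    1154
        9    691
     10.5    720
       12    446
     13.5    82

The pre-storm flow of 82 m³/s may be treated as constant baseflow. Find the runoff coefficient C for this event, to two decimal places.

C ≈ 0.74

ΣQ_DR = 4161 m³/s; V = ΣQ_DR·Δt = 2.247 × 10^7 m³.
Runoff depth d = V / A = 58.36 mm.
C = d / P = 58.36 / 79 = 0.74.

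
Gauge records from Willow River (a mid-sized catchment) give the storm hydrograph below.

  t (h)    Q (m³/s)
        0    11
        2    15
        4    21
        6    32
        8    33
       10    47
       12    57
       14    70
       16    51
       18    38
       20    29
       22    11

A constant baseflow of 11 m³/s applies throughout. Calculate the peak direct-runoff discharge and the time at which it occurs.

Subtracting baseflow gives direct-runoff ordinates: 0.0, 4.0, 10.0, 21.0, 22.0, 36.0, 46.0, 59.0, 40.0, 27.0, 18.0, 0.0 m³/s.
The maximum is 59.0 m³/s, occurring at the reading for t = 14 h.

Q_p = 59.0 m³/s at t = 14 h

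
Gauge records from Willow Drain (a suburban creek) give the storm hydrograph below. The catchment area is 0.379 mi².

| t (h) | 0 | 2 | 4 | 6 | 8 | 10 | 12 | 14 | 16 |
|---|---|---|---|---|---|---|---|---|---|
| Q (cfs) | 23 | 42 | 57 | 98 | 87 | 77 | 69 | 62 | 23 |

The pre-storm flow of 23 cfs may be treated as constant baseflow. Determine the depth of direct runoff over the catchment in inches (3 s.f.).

d ≈ 2.71 in

Direct runoff: 0.0, 19.0, 34.0, 75.0, 64.0, 54.0, 46.0, 39.0, 0.0 cfs; ΣQ_DR = 331.0 cfs.
V = ΣQ_DR · Δt = 331.0 × 7200 s = 2.383 × 10^6 ft³.
Over A = 0.379 mi², depth = V / A = 2.71 in.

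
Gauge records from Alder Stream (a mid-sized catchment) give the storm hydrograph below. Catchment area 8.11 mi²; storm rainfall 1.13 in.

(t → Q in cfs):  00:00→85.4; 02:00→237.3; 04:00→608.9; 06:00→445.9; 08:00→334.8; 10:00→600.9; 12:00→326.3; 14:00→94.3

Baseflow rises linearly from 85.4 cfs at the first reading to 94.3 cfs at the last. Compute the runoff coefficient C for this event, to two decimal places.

ΣQ_DR = 2015 cfs; V = ΣQ_DR·Δt = 1.451 × 10^7 ft³.
Runoff depth d = V / A = 0.7700 in.
C = d / P = 0.7700 / 1.13 = 0.68.

C ≈ 0.68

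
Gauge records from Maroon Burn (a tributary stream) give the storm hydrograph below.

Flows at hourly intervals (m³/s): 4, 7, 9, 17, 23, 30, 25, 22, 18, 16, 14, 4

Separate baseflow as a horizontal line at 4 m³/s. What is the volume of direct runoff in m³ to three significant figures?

Direct-runoff ordinates (Q − Q_b): 0.0, 3.0, 5.0, 13.0, 19.0, 26.0, 21.0, 18.0, 14.0, 12.0, 10.0, 0.0 m³/s.
ΣQ_DR = 141.0 m³/s.
With Δt = 1 h = 3600 s, V = ΣQ_DR · Δt = 141.0 × 3600 = 5.08 × 10^5 m³.

V ≈ 5.08 × 10^5 m³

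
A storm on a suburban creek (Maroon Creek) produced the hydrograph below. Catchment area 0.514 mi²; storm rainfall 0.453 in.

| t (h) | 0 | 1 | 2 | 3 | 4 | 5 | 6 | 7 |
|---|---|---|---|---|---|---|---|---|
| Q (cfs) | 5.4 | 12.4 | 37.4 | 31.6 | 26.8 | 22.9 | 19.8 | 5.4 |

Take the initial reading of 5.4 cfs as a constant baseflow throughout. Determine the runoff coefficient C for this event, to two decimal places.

ΣQ_DR = 118.5 cfs; V = ΣQ_DR·Δt = 4.266 × 10^5 ft³.
Runoff depth d = V / A = 0.3572 in.
C = d / P = 0.3572 / 0.453 = 0.79.

C ≈ 0.79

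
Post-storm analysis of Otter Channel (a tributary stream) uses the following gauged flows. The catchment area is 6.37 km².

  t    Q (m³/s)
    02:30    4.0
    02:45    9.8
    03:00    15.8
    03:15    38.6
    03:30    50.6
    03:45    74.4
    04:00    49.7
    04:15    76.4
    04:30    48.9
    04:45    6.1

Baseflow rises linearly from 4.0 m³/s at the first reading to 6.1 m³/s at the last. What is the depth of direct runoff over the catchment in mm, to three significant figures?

d ≈ 45.7 mm

Direct runoff: 0.00, 5.57, 11.33, 33.90, 45.67, 69.23, 44.30, 70.77, 43.03, 0.00 m³/s; ΣQ_DR = 323.8 m³/s.
V = ΣQ_DR · Δt = 323.8 × 900 s = 2.914 × 10^5 m³.
Over A = 6.37 km², depth = V / A = 45.7 mm.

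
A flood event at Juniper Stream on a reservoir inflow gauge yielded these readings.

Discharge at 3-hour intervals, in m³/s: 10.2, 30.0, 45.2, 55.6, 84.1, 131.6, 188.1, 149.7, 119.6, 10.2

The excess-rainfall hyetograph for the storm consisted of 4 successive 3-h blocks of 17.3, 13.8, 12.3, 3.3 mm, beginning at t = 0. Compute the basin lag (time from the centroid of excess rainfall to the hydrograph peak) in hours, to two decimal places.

Centroid of excess rainfall: t_c = Σ P_i·t̄_i / ΣP_i = 4.6028 h (block centres at 1.5, 4.5, 7.5, 10.5 h).
Hydrograph peak occurs at t = 18 h, so basin lag t_L = 18 − 4.6028 = 13.40 h.

t_L ≈ 13.40 h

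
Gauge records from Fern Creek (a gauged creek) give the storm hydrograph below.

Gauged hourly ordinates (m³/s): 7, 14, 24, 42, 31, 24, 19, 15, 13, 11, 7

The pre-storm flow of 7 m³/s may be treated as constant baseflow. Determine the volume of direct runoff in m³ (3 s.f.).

Direct-runoff ordinates (Q − Q_b): 0.0, 7.0, 17.0, 35.0, 24.0, 17.0, 12.0, 8.0, 6.0, 4.0, 0.0 m³/s.
ΣQ_DR = 130.0 m³/s.
With Δt = 1 h = 3600 s, V = ΣQ_DR · Δt = 130.0 × 3600 = 4.68 × 10^5 m³.

V ≈ 4.68 × 10^5 m³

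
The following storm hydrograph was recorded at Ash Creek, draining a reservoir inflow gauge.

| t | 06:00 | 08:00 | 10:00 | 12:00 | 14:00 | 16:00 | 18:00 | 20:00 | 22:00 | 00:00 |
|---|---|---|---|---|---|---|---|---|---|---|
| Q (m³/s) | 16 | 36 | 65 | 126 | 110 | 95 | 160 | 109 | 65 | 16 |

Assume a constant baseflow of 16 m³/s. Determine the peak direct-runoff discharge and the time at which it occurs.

Q_p = 144.0 m³/s at t = 18:00

Subtracting baseflow gives direct-runoff ordinates: 0.0, 20.0, 49.0, 110.0, 94.0, 79.0, 144.0, 93.0, 49.0, 0.0 m³/s.
The maximum is 144.0 m³/s, occurring at the reading for t = 18:00.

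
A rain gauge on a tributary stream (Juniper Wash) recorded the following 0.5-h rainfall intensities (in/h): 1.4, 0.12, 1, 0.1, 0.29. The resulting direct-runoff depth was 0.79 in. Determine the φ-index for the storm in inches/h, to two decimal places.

Only the 2 blocks with intensity above φ contribute runoff: 1.4, 1 in/h.
Σ(I−φ)·Δt = d  ⇒  (1.4+1 − 2φ)·0.5 = 0.79
φ = (2.400 − 0.79/0.5) / 2 = 0.41 in/h.

φ ≈ 0.41 in/h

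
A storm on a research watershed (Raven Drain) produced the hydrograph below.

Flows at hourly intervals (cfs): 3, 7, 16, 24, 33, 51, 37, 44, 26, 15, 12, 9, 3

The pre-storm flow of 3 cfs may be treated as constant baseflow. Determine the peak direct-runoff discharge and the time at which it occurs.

Subtracting baseflow gives direct-runoff ordinates: 0.0, 4.0, 13.0, 21.0, 30.0, 48.0, 34.0, 41.0, 23.0, 12.0, 9.0, 6.0, 0.0 cfs.
The maximum is 48.0 cfs, occurring at the reading for t = 5 h.

Q_p = 48.0 cfs at t = 5 h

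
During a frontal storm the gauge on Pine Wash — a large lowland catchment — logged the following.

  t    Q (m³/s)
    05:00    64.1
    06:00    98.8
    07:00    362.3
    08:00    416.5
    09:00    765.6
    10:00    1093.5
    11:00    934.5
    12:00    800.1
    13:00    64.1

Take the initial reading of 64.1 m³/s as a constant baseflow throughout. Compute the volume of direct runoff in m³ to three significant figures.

Direct-runoff ordinates (Q − Q_b): 0.0, 34.7, 298.2, 352.4, 701.5, 1029.4, 870.4, 736.0, 0.0 m³/s.
ΣQ_DR = 4023 m³/s.
With Δt = 1 h = 3600 s, V = ΣQ_DR · Δt = 4023 × 3600 = 1.45 × 10^7 m³.

V ≈ 1.45 × 10^7 m³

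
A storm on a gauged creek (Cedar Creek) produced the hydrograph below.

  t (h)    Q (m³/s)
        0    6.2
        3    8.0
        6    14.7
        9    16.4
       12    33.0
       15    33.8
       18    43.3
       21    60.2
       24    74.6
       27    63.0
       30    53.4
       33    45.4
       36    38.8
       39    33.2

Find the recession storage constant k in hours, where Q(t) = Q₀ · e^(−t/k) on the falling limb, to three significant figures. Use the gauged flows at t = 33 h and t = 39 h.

k ≈ 19.2 h

On the falling limb, Q drops from 45.4 to 33.2 m³/s between t = 33 h and t = 39 h (Δt = 6 h).
k = −Δt / ln(Q₂/Q₁) = −6 / ln(33.2/45.4) = 19.2 h.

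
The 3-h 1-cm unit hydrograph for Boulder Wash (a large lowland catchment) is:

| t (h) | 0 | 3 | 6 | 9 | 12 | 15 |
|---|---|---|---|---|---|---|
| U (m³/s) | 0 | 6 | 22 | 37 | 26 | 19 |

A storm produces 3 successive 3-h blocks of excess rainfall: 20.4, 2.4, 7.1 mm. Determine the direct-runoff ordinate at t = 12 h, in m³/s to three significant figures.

Q ≈ 77.5 m³/s

By discrete convolution, Q_j = Σ (P_i / 10 mm) · U_{j−i}.
At t = 12 h (j=4): Q = (20.4/10)·26 + (2.4/10)·37 + (7.1/10)·22 = 77.5 m³/s.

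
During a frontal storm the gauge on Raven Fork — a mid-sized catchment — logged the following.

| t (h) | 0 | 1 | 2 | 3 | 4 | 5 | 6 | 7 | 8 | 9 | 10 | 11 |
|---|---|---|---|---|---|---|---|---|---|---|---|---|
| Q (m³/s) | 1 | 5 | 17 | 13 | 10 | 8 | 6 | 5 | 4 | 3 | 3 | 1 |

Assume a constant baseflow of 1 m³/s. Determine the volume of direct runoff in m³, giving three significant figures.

Direct-runoff ordinates (Q − Q_b): 0.0, 4.0, 16.0, 12.0, 9.0, 7.0, 5.0, 4.0, 3.0, 2.0, 2.0, 0.0 m³/s.
ΣQ_DR = 64.00 m³/s.
With Δt = 1 h = 3600 s, V = ΣQ_DR · Δt = 64.00 × 3600 = 2.30 × 10^5 m³.

V ≈ 2.30 × 10^5 m³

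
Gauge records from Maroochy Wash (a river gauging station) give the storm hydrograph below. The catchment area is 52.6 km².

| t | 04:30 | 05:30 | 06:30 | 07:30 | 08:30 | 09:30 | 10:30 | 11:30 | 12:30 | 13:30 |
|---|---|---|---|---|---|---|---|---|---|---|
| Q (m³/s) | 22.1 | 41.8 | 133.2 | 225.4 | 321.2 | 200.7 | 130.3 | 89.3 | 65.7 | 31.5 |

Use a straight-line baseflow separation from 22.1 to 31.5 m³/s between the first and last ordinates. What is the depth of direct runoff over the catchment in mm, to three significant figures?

d ≈ 68.0 mm

Direct runoff: 0.00, 18.66, 109.01, 200.17, 294.92, 173.38, 101.93, 59.89, 35.24, 0.00 m³/s; ΣQ_DR = 993.2 m³/s.
V = ΣQ_DR · Δt = 993.2 × 3600 s = 3.576 × 10^6 m³.
Over A = 52.6 km², depth = V / A = 68.0 mm.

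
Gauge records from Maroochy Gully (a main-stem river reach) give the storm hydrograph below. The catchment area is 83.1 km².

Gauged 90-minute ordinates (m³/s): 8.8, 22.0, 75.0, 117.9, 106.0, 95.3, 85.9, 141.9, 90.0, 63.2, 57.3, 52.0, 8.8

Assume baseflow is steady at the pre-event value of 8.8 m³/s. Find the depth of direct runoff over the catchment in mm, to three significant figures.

d ≈ 52.6 mm

Direct runoff: 0.0, 13.2, 66.2, 109.1, 97.2, 86.5, 77.1, 133.1, 81.2, 54.4, 48.5, 43.2, 0.0 m³/s; ΣQ_DR = 809.7 m³/s.
V = ΣQ_DR · Δt = 809.7 × 5400 s = 4.372 × 10^6 m³.
Over A = 83.1 km², depth = V / A = 52.6 mm.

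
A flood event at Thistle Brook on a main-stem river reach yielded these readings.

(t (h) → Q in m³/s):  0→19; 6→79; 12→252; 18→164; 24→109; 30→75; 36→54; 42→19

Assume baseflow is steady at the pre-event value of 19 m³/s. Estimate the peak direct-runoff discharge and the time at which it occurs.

Subtracting baseflow gives direct-runoff ordinates: 0.0, 60.0, 233.0, 145.0, 90.0, 56.0, 35.0, 0.0 m³/s.
The maximum is 233.0 m³/s, occurring at the reading for t = 12 h.

Q_p = 233.0 m³/s at t = 12 h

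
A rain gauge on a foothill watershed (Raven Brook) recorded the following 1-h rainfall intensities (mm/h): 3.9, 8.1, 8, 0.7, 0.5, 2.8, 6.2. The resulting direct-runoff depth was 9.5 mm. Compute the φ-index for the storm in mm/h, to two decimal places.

φ ≈ 4.27 mm/h

Only the 3 blocks with intensity above φ contribute runoff: 8.1, 8, 6.2 mm/h.
Σ(I−φ)·Δt = d  ⇒  (8.1+8+6.2 − 3φ)·1 = 9.5
φ = (22.30 − 9.5/1) / 3 = 4.27 mm/h.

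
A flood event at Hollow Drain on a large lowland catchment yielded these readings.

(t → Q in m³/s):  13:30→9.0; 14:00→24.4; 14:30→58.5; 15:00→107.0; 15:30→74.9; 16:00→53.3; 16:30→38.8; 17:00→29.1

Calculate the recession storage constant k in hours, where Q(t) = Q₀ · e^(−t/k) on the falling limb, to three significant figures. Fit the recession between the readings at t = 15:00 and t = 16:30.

k ≈ 1.48 h

On the falling limb, Q drops from 107.0 to 38.8 m³/s between t = 15:00 and t = 16:30 (Δt = 1.5 h).
k = −Δt / ln(Q₂/Q₁) = −1.5 / ln(38.8/107.0) = 1.48 h.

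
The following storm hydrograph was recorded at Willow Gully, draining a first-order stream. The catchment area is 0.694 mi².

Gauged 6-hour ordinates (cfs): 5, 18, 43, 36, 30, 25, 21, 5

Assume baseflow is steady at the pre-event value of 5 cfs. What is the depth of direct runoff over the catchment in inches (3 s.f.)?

d ≈ 1.92 in

Direct runoff: 0.0, 13.0, 38.0, 31.0, 25.0, 20.0, 16.0, 0.0 cfs; ΣQ_DR = 143.0 cfs.
V = ΣQ_DR · Δt = 143.0 × 21600 s = 3.089 × 10^6 ft³.
Over A = 0.694 mi², depth = V / A = 1.92 in.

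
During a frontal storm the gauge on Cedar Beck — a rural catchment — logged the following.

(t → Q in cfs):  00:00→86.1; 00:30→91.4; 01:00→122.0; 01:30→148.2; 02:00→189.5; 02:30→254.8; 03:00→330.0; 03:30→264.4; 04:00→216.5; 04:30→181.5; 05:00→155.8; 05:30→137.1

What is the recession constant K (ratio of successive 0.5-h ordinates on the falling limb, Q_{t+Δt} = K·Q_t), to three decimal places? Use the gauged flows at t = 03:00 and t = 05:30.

Using the recession-limb readings at t = 03:00 and t = 05:30: Q falls from 330.0 to 137.1 cfs over 5 intervals.
K = (Q₂/Q₁)^(1/5) = (137.1/330.0)^(1/5) = 0.839.

K ≈ 0.839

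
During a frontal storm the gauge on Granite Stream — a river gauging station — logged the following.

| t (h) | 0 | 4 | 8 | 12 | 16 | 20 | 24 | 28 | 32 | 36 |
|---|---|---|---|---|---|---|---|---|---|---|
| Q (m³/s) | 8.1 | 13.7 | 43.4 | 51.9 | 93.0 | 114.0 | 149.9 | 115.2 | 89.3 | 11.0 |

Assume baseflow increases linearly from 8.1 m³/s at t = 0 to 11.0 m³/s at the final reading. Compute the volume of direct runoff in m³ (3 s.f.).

Direct-runoff ordinates (Q − Q_b): 0.00, 5.28, 34.66, 42.83, 83.61, 104.29, 139.87, 104.84, 78.62, 0.00 m³/s.
ΣQ_DR = 594.0 m³/s.
With Δt = 4 h = 14400 s, V = ΣQ_DR · Δt = 594.0 × 14400 = 8.55 × 10^6 m³.

V ≈ 8.55 × 10^6 m³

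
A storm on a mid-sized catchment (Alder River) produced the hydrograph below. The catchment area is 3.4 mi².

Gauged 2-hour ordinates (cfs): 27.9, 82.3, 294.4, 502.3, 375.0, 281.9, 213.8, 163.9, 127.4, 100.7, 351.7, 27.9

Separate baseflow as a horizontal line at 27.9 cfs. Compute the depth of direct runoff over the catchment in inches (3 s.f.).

Direct runoff: 0.0, 54.4, 266.5, 474.4, 347.1, 254.0, 185.9, 136.0, 99.5, 72.8, 323.8, 0.0 cfs; ΣQ_DR = 2214 cfs.
V = ΣQ_DR · Δt = 2214 × 7200 s = 1.594 × 10^7 ft³.
Over A = 3.4 mi², depth = V / A = 2.02 in.

d ≈ 2.02 in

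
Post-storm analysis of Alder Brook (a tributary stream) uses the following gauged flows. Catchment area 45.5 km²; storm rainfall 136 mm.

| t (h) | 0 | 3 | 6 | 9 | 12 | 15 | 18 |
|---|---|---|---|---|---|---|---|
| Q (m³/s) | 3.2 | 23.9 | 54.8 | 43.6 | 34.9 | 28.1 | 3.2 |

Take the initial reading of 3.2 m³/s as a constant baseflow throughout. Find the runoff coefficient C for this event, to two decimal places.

C ≈ 0.30

ΣQ_DR = 169.3 m³/s; V = ΣQ_DR·Δt = 1.828 × 10^6 m³.
Runoff depth d = V / A = 40.19 mm.
C = d / P = 40.19 / 136 = 0.30.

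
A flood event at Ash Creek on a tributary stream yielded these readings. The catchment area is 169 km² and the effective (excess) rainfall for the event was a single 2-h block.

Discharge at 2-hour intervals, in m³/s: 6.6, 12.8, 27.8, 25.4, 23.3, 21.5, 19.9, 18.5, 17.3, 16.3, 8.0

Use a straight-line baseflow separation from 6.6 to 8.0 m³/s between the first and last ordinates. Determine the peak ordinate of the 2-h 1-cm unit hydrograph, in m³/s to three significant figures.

Direct runoff: 0.00, 6.06, 20.92, 18.38, 16.14, 14.20, 12.46, 10.92, 9.58, 8.44, 0.00 m³/s; ΣQ_DR = 117.1 m³/s, peak = 20.92 m³/s.
Runoff depth d = ΣQ_DR·Δt / A = 117.1 × 7200 / (169 km²) = 4.989 mm.
The 1-cm UH is the DRH scaled by (10 mm)/d, so U_p = 20.92 × 10/4.989 = 41.9 m³/s.

U_p ≈ 41.9 m³/s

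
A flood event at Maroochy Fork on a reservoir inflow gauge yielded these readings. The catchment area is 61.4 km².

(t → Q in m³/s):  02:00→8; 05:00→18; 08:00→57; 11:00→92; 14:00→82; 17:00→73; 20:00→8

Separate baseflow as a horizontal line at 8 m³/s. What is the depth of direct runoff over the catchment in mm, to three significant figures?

d ≈ 49.6 mm

Direct runoff: 0.0, 10.0, 49.0, 84.0, 74.0, 65.0, 0.0 m³/s; ΣQ_DR = 282.0 m³/s.
V = ΣQ_DR · Δt = 282.0 × 10800 s = 3.046 × 10^6 m³.
Over A = 61.4 km², depth = V / A = 49.6 mm.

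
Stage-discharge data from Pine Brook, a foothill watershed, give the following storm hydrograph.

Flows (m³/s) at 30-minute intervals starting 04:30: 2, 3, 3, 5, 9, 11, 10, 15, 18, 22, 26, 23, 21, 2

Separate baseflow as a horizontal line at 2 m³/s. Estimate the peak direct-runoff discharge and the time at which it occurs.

Subtracting baseflow gives direct-runoff ordinates: 0.0, 1.0, 1.0, 3.0, 7.0, 9.0, 8.0, 13.0, 16.0, 20.0, 24.0, 21.0, 19.0, 0.0 m³/s.
The maximum is 24.0 m³/s, occurring at the reading for t = 09:30.

Q_p = 24.0 m³/s at t = 09:30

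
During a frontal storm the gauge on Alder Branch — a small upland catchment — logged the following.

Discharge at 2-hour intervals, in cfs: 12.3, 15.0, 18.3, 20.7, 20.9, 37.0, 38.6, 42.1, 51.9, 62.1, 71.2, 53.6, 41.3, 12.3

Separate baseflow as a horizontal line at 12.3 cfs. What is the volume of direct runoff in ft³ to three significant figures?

V ≈ 2.34 × 10^6 ft³

Direct-runoff ordinates (Q − Q_b): 0.0, 2.7, 6.0, 8.4, 8.6, 24.7, 26.3, 29.8, 39.6, 49.8, 58.9, 41.3, 29.0, 0.0 cfs.
ΣQ_DR = 325.1 cfs.
With Δt = 2 h = 7200 s, V = ΣQ_DR · Δt = 325.1 × 7200 = 2.34 × 10^6 ft³.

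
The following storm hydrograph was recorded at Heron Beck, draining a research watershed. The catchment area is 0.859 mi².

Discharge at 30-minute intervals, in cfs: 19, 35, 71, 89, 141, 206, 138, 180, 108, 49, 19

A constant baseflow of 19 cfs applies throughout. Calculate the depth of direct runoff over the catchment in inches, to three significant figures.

d ≈ 0.763 in

Direct runoff: 0.0, 16.0, 52.0, 70.0, 122.0, 187.0, 119.0, 161.0, 89.0, 30.0, 0.0 cfs; ΣQ_DR = 846.0 cfs.
V = ΣQ_DR · Δt = 846.0 × 1800 s = 1.523 × 10^6 ft³.
Over A = 0.859 mi², depth = V / A = 0.763 in.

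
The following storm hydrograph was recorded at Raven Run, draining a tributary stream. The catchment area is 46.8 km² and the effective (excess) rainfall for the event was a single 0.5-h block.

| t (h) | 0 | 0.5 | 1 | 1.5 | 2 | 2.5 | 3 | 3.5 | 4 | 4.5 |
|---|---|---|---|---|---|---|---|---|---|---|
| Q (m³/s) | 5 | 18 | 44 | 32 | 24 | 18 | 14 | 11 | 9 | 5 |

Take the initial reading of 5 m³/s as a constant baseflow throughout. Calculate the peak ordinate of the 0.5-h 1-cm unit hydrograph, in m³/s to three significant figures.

U_p ≈ 78.0 m³/s

Direct runoff: 0.0, 13.0, 39.0, 27.0, 19.0, 13.0, 9.0, 6.0, 4.0, 0.0 m³/s; ΣQ_DR = 130.0 m³/s, peak = 39.0 m³/s.
Runoff depth d = ΣQ_DR·Δt / A = 130.0 × 1800 / (46.8 km²) = 5.000 mm.
The 1-cm UH is the DRH scaled by (10 mm)/d, so U_p = 39.0 × 10/5.000 = 78.0 m³/s.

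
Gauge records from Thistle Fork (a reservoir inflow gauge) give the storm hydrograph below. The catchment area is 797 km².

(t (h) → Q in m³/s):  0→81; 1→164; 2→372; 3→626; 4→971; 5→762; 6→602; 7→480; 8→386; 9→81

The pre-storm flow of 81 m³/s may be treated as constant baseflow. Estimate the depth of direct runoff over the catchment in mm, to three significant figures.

d ≈ 16.8 mm

Direct runoff: 0.0, 83.0, 291.0, 545.0, 890.0, 681.0, 521.0, 399.0, 305.0, 0.0 m³/s; ΣQ_DR = 3715 m³/s.
V = ΣQ_DR · Δt = 3715 × 3600 s = 1.337 × 10^7 m³.
Over A = 797 km², depth = V / A = 16.8 mm.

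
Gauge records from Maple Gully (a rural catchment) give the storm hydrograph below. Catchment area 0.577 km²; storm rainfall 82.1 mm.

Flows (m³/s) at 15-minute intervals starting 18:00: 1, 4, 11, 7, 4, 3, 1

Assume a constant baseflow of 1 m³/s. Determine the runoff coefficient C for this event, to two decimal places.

ΣQ_DR = 24.00 m³/s; V = ΣQ_DR·Δt = 21600 m³.
Runoff depth d = V / A = 37.44 mm.
C = d / P = 37.44 / 82.1 = 0.46.

C ≈ 0.46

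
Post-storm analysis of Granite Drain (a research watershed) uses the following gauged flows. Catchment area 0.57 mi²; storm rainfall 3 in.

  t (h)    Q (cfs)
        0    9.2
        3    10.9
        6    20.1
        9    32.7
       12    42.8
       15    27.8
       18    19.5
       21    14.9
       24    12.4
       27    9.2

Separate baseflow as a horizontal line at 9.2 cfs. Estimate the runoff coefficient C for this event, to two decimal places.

C ≈ 0.29

ΣQ_DR = 107.5 cfs; V = ΣQ_DR·Δt = 1.161 × 10^6 ft³.
Runoff depth d = V / A = 0.8767 in.
C = d / P = 0.8767 / 3 = 0.29.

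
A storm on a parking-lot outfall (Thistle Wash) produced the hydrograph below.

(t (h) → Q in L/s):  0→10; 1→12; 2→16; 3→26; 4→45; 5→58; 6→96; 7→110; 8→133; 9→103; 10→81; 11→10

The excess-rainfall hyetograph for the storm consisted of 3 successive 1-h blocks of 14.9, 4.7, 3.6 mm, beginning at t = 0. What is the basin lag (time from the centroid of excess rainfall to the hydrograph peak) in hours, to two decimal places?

t_L ≈ 6.99 h

Centroid of excess rainfall: t_c = Σ P_i·t̄_i / ΣP_i = 1.0129 h (block centres at 0.5, 1.5, 2.5 h).
Hydrograph peak occurs at t = 8 h, so basin lag t_L = 8 − 1.0129 = 6.99 h.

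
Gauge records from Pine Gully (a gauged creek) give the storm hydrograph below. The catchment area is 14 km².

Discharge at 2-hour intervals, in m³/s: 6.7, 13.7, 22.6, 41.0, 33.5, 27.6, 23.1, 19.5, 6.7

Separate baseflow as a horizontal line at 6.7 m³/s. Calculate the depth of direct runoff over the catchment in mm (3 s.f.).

Direct runoff: 0.0, 7.0, 15.9, 34.3, 26.8, 20.9, 16.4, 12.8, 0.0 m³/s; ΣQ_DR = 134.1 m³/s.
V = ΣQ_DR · Δt = 134.1 × 7200 s = 9.655 × 10^5 m³.
Over A = 14 km², depth = V / A = 69.0 mm.

d ≈ 69.0 mm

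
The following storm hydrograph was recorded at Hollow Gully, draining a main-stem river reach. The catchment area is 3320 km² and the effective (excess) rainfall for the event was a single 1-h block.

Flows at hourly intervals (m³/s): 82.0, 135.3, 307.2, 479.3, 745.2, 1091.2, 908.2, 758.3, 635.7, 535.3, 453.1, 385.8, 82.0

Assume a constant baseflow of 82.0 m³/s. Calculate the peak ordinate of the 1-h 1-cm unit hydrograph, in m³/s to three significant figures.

Direct runoff: 0.0, 53.3, 225.2, 397.3, 663.2, 1009.2, 826.2, 676.3, 553.7, 453.3, 371.1, 303.8, 0.0 m³/s; ΣQ_DR = 5533 m³/s, peak = 1009.2 m³/s.
Runoff depth d = ΣQ_DR·Δt / A = 5533 × 3600 / (3320 km²) = 5.999 mm.
The 1-cm UH is the DRH scaled by (10 mm)/d, so U_p = 1009.2 × 10/5.999 = 1680 m³/s.

U_p ≈ 1680 m³/s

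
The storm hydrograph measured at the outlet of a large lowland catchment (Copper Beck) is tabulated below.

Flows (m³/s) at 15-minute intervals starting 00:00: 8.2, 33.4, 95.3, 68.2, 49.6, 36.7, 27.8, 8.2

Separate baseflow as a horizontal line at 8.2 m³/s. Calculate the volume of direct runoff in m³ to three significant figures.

V ≈ 2.36 × 10^5 m³

Direct-runoff ordinates (Q − Q_b): 0.0, 25.2, 87.1, 60.0, 41.4, 28.5, 19.6, 0.0 m³/s.
ΣQ_DR = 261.8 m³/s.
With Δt = 0.25 h = 900 s, V = ΣQ_DR · Δt = 261.8 × 900 = 2.36 × 10^5 m³.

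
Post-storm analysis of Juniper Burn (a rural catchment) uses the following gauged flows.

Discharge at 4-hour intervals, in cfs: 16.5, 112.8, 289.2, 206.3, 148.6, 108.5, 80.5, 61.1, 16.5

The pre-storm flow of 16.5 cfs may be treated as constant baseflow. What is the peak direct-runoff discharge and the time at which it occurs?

Q_p = 272.7 cfs at t = 8 h

Subtracting baseflow gives direct-runoff ordinates: 0.0, 96.3, 272.7, 189.8, 132.1, 92.0, 64.0, 44.6, 0.0 cfs.
The maximum is 272.7 cfs, occurring at the reading for t = 8 h.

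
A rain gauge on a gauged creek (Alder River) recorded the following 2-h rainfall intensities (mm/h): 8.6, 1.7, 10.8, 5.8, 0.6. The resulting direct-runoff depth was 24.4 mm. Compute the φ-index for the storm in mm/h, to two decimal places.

φ ≈ 4.33 mm/h

Only the 3 blocks with intensity above φ contribute runoff: 8.6, 10.8, 5.8 mm/h.
Σ(I−φ)·Δt = d  ⇒  (8.6+10.8+5.8 − 3φ)·2 = 24.4
φ = (25.20 − 24.4/2) / 3 = 4.33 mm/h.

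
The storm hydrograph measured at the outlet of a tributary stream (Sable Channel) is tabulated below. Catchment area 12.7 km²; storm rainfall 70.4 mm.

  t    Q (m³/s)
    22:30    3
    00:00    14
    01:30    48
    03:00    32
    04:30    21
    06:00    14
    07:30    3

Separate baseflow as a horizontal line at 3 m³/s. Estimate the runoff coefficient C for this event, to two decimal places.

C ≈ 0.69

ΣQ_DR = 114.0 m³/s; V = ΣQ_DR·Δt = 6.156 × 10^5 m³.
Runoff depth d = V / A = 48.47 mm.
C = d / P = 48.47 / 70.4 = 0.69.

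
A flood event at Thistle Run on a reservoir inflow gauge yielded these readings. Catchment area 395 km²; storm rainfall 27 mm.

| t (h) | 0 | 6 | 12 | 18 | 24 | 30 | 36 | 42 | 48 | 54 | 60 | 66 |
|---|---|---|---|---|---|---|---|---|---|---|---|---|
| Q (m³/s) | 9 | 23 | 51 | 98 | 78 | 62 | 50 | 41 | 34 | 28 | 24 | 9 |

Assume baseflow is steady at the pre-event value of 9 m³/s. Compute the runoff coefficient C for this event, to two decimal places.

C ≈ 0.81

ΣQ_DR = 399.0 m³/s; V = ΣQ_DR·Δt = 8.618 × 10^6 m³.
Runoff depth d = V / A = 21.82 mm.
C = d / P = 21.82 / 27 = 0.81.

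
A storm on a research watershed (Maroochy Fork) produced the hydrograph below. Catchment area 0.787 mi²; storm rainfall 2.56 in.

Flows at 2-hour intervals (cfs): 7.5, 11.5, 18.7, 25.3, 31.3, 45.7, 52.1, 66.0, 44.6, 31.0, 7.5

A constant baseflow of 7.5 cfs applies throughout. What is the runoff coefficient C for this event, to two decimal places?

C ≈ 0.40

ΣQ_DR = 258.7 cfs; V = ΣQ_DR·Δt = 1.863 × 10^6 ft³.
Runoff depth d = V / A = 1.019 in.
C = d / P = 1.019 / 2.56 = 0.40.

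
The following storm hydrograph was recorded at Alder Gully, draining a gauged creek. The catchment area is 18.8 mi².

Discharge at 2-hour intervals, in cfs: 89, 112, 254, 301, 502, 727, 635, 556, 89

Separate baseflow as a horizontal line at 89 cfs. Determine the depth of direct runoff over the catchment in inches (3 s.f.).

d ≈ 0.406 in

Direct runoff: 0.0, 23.0, 165.0, 212.0, 413.0, 638.0, 546.0, 467.0, 0.0 cfs; ΣQ_DR = 2464 cfs.
V = ΣQ_DR · Δt = 2464 × 7200 s = 1.774 × 10^7 ft³.
Over A = 18.8 mi², depth = V / A = 0.406 in.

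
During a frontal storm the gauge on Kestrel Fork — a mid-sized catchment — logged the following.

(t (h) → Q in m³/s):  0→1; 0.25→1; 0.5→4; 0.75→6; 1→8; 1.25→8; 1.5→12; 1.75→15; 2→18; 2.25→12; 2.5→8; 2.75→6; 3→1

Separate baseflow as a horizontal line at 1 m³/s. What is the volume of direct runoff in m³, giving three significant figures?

Direct-runoff ordinates (Q − Q_b): 0.0, 0.0, 3.0, 5.0, 7.0, 7.0, 11.0, 14.0, 17.0, 11.0, 7.0, 5.0, 0.0 m³/s.
ΣQ_DR = 87.00 m³/s.
With Δt = 0.25 h = 900 s, V = ΣQ_DR · Δt = 87.00 × 900 = 78300 m³.

V ≈ 78300 m³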